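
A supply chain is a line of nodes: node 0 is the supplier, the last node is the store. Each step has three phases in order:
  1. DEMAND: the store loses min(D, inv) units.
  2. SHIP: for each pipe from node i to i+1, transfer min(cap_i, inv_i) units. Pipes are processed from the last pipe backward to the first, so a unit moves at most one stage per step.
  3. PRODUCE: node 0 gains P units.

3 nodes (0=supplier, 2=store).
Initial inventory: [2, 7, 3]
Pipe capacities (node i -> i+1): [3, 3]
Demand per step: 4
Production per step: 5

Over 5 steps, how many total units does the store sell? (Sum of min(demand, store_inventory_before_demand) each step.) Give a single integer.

Step 1: sold=3 (running total=3) -> [5 6 3]
Step 2: sold=3 (running total=6) -> [7 6 3]
Step 3: sold=3 (running total=9) -> [9 6 3]
Step 4: sold=3 (running total=12) -> [11 6 3]
Step 5: sold=3 (running total=15) -> [13 6 3]

Answer: 15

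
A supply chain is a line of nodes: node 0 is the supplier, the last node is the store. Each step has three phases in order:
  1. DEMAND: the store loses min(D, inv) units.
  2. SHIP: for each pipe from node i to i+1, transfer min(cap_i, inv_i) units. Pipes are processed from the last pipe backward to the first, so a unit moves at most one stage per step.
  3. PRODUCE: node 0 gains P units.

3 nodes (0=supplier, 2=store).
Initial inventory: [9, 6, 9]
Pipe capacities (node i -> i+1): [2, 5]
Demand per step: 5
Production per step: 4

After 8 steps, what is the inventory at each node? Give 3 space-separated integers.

Step 1: demand=5,sold=5 ship[1->2]=5 ship[0->1]=2 prod=4 -> inv=[11 3 9]
Step 2: demand=5,sold=5 ship[1->2]=3 ship[0->1]=2 prod=4 -> inv=[13 2 7]
Step 3: demand=5,sold=5 ship[1->2]=2 ship[0->1]=2 prod=4 -> inv=[15 2 4]
Step 4: demand=5,sold=4 ship[1->2]=2 ship[0->1]=2 prod=4 -> inv=[17 2 2]
Step 5: demand=5,sold=2 ship[1->2]=2 ship[0->1]=2 prod=4 -> inv=[19 2 2]
Step 6: demand=5,sold=2 ship[1->2]=2 ship[0->1]=2 prod=4 -> inv=[21 2 2]
Step 7: demand=5,sold=2 ship[1->2]=2 ship[0->1]=2 prod=4 -> inv=[23 2 2]
Step 8: demand=5,sold=2 ship[1->2]=2 ship[0->1]=2 prod=4 -> inv=[25 2 2]

25 2 2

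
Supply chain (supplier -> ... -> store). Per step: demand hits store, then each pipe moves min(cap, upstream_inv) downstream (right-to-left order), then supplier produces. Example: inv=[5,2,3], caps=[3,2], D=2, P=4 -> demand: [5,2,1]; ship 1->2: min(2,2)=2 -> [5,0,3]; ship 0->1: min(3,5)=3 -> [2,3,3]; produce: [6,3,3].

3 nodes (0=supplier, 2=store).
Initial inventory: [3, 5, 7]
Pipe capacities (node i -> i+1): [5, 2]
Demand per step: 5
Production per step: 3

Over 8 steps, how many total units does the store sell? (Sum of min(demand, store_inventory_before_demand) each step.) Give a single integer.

Answer: 21

Derivation:
Step 1: sold=5 (running total=5) -> [3 6 4]
Step 2: sold=4 (running total=9) -> [3 7 2]
Step 3: sold=2 (running total=11) -> [3 8 2]
Step 4: sold=2 (running total=13) -> [3 9 2]
Step 5: sold=2 (running total=15) -> [3 10 2]
Step 6: sold=2 (running total=17) -> [3 11 2]
Step 7: sold=2 (running total=19) -> [3 12 2]
Step 8: sold=2 (running total=21) -> [3 13 2]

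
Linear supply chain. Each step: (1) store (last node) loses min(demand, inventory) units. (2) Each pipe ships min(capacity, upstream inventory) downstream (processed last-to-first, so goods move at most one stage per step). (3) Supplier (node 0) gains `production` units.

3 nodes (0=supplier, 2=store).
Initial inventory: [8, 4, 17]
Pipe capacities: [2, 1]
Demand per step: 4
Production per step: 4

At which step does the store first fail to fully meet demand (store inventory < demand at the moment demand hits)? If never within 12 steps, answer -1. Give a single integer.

Step 1: demand=4,sold=4 ship[1->2]=1 ship[0->1]=2 prod=4 -> [10 5 14]
Step 2: demand=4,sold=4 ship[1->2]=1 ship[0->1]=2 prod=4 -> [12 6 11]
Step 3: demand=4,sold=4 ship[1->2]=1 ship[0->1]=2 prod=4 -> [14 7 8]
Step 4: demand=4,sold=4 ship[1->2]=1 ship[0->1]=2 prod=4 -> [16 8 5]
Step 5: demand=4,sold=4 ship[1->2]=1 ship[0->1]=2 prod=4 -> [18 9 2]
Step 6: demand=4,sold=2 ship[1->2]=1 ship[0->1]=2 prod=4 -> [20 10 1]
Step 7: demand=4,sold=1 ship[1->2]=1 ship[0->1]=2 prod=4 -> [22 11 1]
Step 8: demand=4,sold=1 ship[1->2]=1 ship[0->1]=2 prod=4 -> [24 12 1]
Step 9: demand=4,sold=1 ship[1->2]=1 ship[0->1]=2 prod=4 -> [26 13 1]
Step 10: demand=4,sold=1 ship[1->2]=1 ship[0->1]=2 prod=4 -> [28 14 1]
Step 11: demand=4,sold=1 ship[1->2]=1 ship[0->1]=2 prod=4 -> [30 15 1]
Step 12: demand=4,sold=1 ship[1->2]=1 ship[0->1]=2 prod=4 -> [32 16 1]
First stockout at step 6

6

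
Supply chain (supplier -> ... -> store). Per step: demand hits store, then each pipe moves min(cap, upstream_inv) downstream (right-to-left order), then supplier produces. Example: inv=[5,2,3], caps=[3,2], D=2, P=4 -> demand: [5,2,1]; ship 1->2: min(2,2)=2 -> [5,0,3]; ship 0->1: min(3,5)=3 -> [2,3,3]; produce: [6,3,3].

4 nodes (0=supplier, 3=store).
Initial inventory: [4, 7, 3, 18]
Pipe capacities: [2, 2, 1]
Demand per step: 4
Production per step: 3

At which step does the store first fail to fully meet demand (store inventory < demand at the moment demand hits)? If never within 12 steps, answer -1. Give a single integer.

Step 1: demand=4,sold=4 ship[2->3]=1 ship[1->2]=2 ship[0->1]=2 prod=3 -> [5 7 4 15]
Step 2: demand=4,sold=4 ship[2->3]=1 ship[1->2]=2 ship[0->1]=2 prod=3 -> [6 7 5 12]
Step 3: demand=4,sold=4 ship[2->3]=1 ship[1->2]=2 ship[0->1]=2 prod=3 -> [7 7 6 9]
Step 4: demand=4,sold=4 ship[2->3]=1 ship[1->2]=2 ship[0->1]=2 prod=3 -> [8 7 7 6]
Step 5: demand=4,sold=4 ship[2->3]=1 ship[1->2]=2 ship[0->1]=2 prod=3 -> [9 7 8 3]
Step 6: demand=4,sold=3 ship[2->3]=1 ship[1->2]=2 ship[0->1]=2 prod=3 -> [10 7 9 1]
Step 7: demand=4,sold=1 ship[2->3]=1 ship[1->2]=2 ship[0->1]=2 prod=3 -> [11 7 10 1]
Step 8: demand=4,sold=1 ship[2->3]=1 ship[1->2]=2 ship[0->1]=2 prod=3 -> [12 7 11 1]
Step 9: demand=4,sold=1 ship[2->3]=1 ship[1->2]=2 ship[0->1]=2 prod=3 -> [13 7 12 1]
Step 10: demand=4,sold=1 ship[2->3]=1 ship[1->2]=2 ship[0->1]=2 prod=3 -> [14 7 13 1]
Step 11: demand=4,sold=1 ship[2->3]=1 ship[1->2]=2 ship[0->1]=2 prod=3 -> [15 7 14 1]
Step 12: demand=4,sold=1 ship[2->3]=1 ship[1->2]=2 ship[0->1]=2 prod=3 -> [16 7 15 1]
First stockout at step 6

6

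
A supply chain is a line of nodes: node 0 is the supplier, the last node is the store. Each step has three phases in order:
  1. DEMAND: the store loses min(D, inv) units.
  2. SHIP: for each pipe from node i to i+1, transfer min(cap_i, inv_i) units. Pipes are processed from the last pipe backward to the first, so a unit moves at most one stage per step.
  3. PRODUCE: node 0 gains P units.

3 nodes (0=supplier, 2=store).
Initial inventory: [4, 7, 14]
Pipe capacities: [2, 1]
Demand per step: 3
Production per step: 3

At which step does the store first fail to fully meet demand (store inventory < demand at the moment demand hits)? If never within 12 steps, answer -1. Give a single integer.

Step 1: demand=3,sold=3 ship[1->2]=1 ship[0->1]=2 prod=3 -> [5 8 12]
Step 2: demand=3,sold=3 ship[1->2]=1 ship[0->1]=2 prod=3 -> [6 9 10]
Step 3: demand=3,sold=3 ship[1->2]=1 ship[0->1]=2 prod=3 -> [7 10 8]
Step 4: demand=3,sold=3 ship[1->2]=1 ship[0->1]=2 prod=3 -> [8 11 6]
Step 5: demand=3,sold=3 ship[1->2]=1 ship[0->1]=2 prod=3 -> [9 12 4]
Step 6: demand=3,sold=3 ship[1->2]=1 ship[0->1]=2 prod=3 -> [10 13 2]
Step 7: demand=3,sold=2 ship[1->2]=1 ship[0->1]=2 prod=3 -> [11 14 1]
Step 8: demand=3,sold=1 ship[1->2]=1 ship[0->1]=2 prod=3 -> [12 15 1]
Step 9: demand=3,sold=1 ship[1->2]=1 ship[0->1]=2 prod=3 -> [13 16 1]
Step 10: demand=3,sold=1 ship[1->2]=1 ship[0->1]=2 prod=3 -> [14 17 1]
Step 11: demand=3,sold=1 ship[1->2]=1 ship[0->1]=2 prod=3 -> [15 18 1]
Step 12: demand=3,sold=1 ship[1->2]=1 ship[0->1]=2 prod=3 -> [16 19 1]
First stockout at step 7

7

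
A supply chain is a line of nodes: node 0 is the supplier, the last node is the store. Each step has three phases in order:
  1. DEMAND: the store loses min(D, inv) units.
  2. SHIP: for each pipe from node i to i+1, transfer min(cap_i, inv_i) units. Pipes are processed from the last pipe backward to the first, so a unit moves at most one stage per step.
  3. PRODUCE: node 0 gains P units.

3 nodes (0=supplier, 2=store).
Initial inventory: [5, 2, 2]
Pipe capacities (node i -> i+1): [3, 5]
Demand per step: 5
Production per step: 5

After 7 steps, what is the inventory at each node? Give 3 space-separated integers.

Step 1: demand=5,sold=2 ship[1->2]=2 ship[0->1]=3 prod=5 -> inv=[7 3 2]
Step 2: demand=5,sold=2 ship[1->2]=3 ship[0->1]=3 prod=5 -> inv=[9 3 3]
Step 3: demand=5,sold=3 ship[1->2]=3 ship[0->1]=3 prod=5 -> inv=[11 3 3]
Step 4: demand=5,sold=3 ship[1->2]=3 ship[0->1]=3 prod=5 -> inv=[13 3 3]
Step 5: demand=5,sold=3 ship[1->2]=3 ship[0->1]=3 prod=5 -> inv=[15 3 3]
Step 6: demand=5,sold=3 ship[1->2]=3 ship[0->1]=3 prod=5 -> inv=[17 3 3]
Step 7: demand=5,sold=3 ship[1->2]=3 ship[0->1]=3 prod=5 -> inv=[19 3 3]

19 3 3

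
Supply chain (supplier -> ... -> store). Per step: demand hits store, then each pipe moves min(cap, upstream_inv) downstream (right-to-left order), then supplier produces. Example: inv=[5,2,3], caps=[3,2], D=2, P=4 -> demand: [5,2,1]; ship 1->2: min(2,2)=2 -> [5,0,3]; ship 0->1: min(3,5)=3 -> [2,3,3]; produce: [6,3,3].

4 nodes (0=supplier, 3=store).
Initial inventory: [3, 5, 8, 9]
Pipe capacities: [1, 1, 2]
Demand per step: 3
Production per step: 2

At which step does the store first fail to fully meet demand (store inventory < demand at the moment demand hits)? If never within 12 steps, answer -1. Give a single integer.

Step 1: demand=3,sold=3 ship[2->3]=2 ship[1->2]=1 ship[0->1]=1 prod=2 -> [4 5 7 8]
Step 2: demand=3,sold=3 ship[2->3]=2 ship[1->2]=1 ship[0->1]=1 prod=2 -> [5 5 6 7]
Step 3: demand=3,sold=3 ship[2->3]=2 ship[1->2]=1 ship[0->1]=1 prod=2 -> [6 5 5 6]
Step 4: demand=3,sold=3 ship[2->3]=2 ship[1->2]=1 ship[0->1]=1 prod=2 -> [7 5 4 5]
Step 5: demand=3,sold=3 ship[2->3]=2 ship[1->2]=1 ship[0->1]=1 prod=2 -> [8 5 3 4]
Step 6: demand=3,sold=3 ship[2->3]=2 ship[1->2]=1 ship[0->1]=1 prod=2 -> [9 5 2 3]
Step 7: demand=3,sold=3 ship[2->3]=2 ship[1->2]=1 ship[0->1]=1 prod=2 -> [10 5 1 2]
Step 8: demand=3,sold=2 ship[2->3]=1 ship[1->2]=1 ship[0->1]=1 prod=2 -> [11 5 1 1]
Step 9: demand=3,sold=1 ship[2->3]=1 ship[1->2]=1 ship[0->1]=1 prod=2 -> [12 5 1 1]
Step 10: demand=3,sold=1 ship[2->3]=1 ship[1->2]=1 ship[0->1]=1 prod=2 -> [13 5 1 1]
Step 11: demand=3,sold=1 ship[2->3]=1 ship[1->2]=1 ship[0->1]=1 prod=2 -> [14 5 1 1]
Step 12: demand=3,sold=1 ship[2->3]=1 ship[1->2]=1 ship[0->1]=1 prod=2 -> [15 5 1 1]
First stockout at step 8

8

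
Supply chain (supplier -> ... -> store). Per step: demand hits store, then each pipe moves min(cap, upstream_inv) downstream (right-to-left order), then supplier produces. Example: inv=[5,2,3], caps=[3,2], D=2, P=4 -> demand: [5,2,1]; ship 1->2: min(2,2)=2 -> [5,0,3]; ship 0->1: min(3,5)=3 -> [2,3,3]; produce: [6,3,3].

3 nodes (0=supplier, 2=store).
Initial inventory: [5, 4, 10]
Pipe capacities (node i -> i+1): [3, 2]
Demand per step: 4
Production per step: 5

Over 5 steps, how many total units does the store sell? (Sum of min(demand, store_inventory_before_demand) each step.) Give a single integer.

Step 1: sold=4 (running total=4) -> [7 5 8]
Step 2: sold=4 (running total=8) -> [9 6 6]
Step 3: sold=4 (running total=12) -> [11 7 4]
Step 4: sold=4 (running total=16) -> [13 8 2]
Step 5: sold=2 (running total=18) -> [15 9 2]

Answer: 18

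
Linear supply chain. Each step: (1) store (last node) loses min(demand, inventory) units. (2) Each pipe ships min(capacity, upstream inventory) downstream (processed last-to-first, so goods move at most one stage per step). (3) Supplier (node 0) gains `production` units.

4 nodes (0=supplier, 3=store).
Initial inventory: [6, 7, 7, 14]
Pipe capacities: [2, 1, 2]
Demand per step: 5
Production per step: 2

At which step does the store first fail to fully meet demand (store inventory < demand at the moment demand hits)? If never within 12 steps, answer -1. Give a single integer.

Step 1: demand=5,sold=5 ship[2->3]=2 ship[1->2]=1 ship[0->1]=2 prod=2 -> [6 8 6 11]
Step 2: demand=5,sold=5 ship[2->3]=2 ship[1->2]=1 ship[0->1]=2 prod=2 -> [6 9 5 8]
Step 3: demand=5,sold=5 ship[2->3]=2 ship[1->2]=1 ship[0->1]=2 prod=2 -> [6 10 4 5]
Step 4: demand=5,sold=5 ship[2->3]=2 ship[1->2]=1 ship[0->1]=2 prod=2 -> [6 11 3 2]
Step 5: demand=5,sold=2 ship[2->3]=2 ship[1->2]=1 ship[0->1]=2 prod=2 -> [6 12 2 2]
Step 6: demand=5,sold=2 ship[2->3]=2 ship[1->2]=1 ship[0->1]=2 prod=2 -> [6 13 1 2]
Step 7: demand=5,sold=2 ship[2->3]=1 ship[1->2]=1 ship[0->1]=2 prod=2 -> [6 14 1 1]
Step 8: demand=5,sold=1 ship[2->3]=1 ship[1->2]=1 ship[0->1]=2 prod=2 -> [6 15 1 1]
Step 9: demand=5,sold=1 ship[2->3]=1 ship[1->2]=1 ship[0->1]=2 prod=2 -> [6 16 1 1]
Step 10: demand=5,sold=1 ship[2->3]=1 ship[1->2]=1 ship[0->1]=2 prod=2 -> [6 17 1 1]
Step 11: demand=5,sold=1 ship[2->3]=1 ship[1->2]=1 ship[0->1]=2 prod=2 -> [6 18 1 1]
Step 12: demand=5,sold=1 ship[2->3]=1 ship[1->2]=1 ship[0->1]=2 prod=2 -> [6 19 1 1]
First stockout at step 5

5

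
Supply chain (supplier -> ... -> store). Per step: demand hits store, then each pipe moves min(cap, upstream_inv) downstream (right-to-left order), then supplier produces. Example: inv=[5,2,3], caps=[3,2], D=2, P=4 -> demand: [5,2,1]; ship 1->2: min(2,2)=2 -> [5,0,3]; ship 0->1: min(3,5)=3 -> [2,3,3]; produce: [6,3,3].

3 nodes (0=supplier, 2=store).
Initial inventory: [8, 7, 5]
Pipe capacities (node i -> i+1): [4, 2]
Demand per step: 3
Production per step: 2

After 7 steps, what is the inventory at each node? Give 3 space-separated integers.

Step 1: demand=3,sold=3 ship[1->2]=2 ship[0->1]=4 prod=2 -> inv=[6 9 4]
Step 2: demand=3,sold=3 ship[1->2]=2 ship[0->1]=4 prod=2 -> inv=[4 11 3]
Step 3: demand=3,sold=3 ship[1->2]=2 ship[0->1]=4 prod=2 -> inv=[2 13 2]
Step 4: demand=3,sold=2 ship[1->2]=2 ship[0->1]=2 prod=2 -> inv=[2 13 2]
Step 5: demand=3,sold=2 ship[1->2]=2 ship[0->1]=2 prod=2 -> inv=[2 13 2]
Step 6: demand=3,sold=2 ship[1->2]=2 ship[0->1]=2 prod=2 -> inv=[2 13 2]
Step 7: demand=3,sold=2 ship[1->2]=2 ship[0->1]=2 prod=2 -> inv=[2 13 2]

2 13 2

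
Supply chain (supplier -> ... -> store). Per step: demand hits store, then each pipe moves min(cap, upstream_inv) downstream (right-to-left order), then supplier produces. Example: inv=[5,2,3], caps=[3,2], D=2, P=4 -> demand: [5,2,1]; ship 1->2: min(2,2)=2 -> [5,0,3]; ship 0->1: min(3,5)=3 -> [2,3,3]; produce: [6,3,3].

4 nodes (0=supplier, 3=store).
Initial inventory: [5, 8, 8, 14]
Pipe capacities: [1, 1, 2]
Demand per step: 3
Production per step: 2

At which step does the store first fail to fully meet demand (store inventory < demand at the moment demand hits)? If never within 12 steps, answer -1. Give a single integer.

Step 1: demand=3,sold=3 ship[2->3]=2 ship[1->2]=1 ship[0->1]=1 prod=2 -> [6 8 7 13]
Step 2: demand=3,sold=3 ship[2->3]=2 ship[1->2]=1 ship[0->1]=1 prod=2 -> [7 8 6 12]
Step 3: demand=3,sold=3 ship[2->3]=2 ship[1->2]=1 ship[0->1]=1 prod=2 -> [8 8 5 11]
Step 4: demand=3,sold=3 ship[2->3]=2 ship[1->2]=1 ship[0->1]=1 prod=2 -> [9 8 4 10]
Step 5: demand=3,sold=3 ship[2->3]=2 ship[1->2]=1 ship[0->1]=1 prod=2 -> [10 8 3 9]
Step 6: demand=3,sold=3 ship[2->3]=2 ship[1->2]=1 ship[0->1]=1 prod=2 -> [11 8 2 8]
Step 7: demand=3,sold=3 ship[2->3]=2 ship[1->2]=1 ship[0->1]=1 prod=2 -> [12 8 1 7]
Step 8: demand=3,sold=3 ship[2->3]=1 ship[1->2]=1 ship[0->1]=1 prod=2 -> [13 8 1 5]
Step 9: demand=3,sold=3 ship[2->3]=1 ship[1->2]=1 ship[0->1]=1 prod=2 -> [14 8 1 3]
Step 10: demand=3,sold=3 ship[2->3]=1 ship[1->2]=1 ship[0->1]=1 prod=2 -> [15 8 1 1]
Step 11: demand=3,sold=1 ship[2->3]=1 ship[1->2]=1 ship[0->1]=1 prod=2 -> [16 8 1 1]
Step 12: demand=3,sold=1 ship[2->3]=1 ship[1->2]=1 ship[0->1]=1 prod=2 -> [17 8 1 1]
First stockout at step 11

11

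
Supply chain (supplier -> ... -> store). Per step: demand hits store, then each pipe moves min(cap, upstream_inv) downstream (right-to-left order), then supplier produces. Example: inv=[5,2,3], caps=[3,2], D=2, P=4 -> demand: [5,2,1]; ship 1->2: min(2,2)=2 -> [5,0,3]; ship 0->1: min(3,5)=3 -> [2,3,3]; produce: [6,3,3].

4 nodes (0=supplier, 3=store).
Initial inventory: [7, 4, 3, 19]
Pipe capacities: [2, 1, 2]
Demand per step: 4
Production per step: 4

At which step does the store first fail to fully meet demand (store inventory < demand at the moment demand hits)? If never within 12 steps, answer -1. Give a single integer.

Step 1: demand=4,sold=4 ship[2->3]=2 ship[1->2]=1 ship[0->1]=2 prod=4 -> [9 5 2 17]
Step 2: demand=4,sold=4 ship[2->3]=2 ship[1->2]=1 ship[0->1]=2 prod=4 -> [11 6 1 15]
Step 3: demand=4,sold=4 ship[2->3]=1 ship[1->2]=1 ship[0->1]=2 prod=4 -> [13 7 1 12]
Step 4: demand=4,sold=4 ship[2->3]=1 ship[1->2]=1 ship[0->1]=2 prod=4 -> [15 8 1 9]
Step 5: demand=4,sold=4 ship[2->3]=1 ship[1->2]=1 ship[0->1]=2 prod=4 -> [17 9 1 6]
Step 6: demand=4,sold=4 ship[2->3]=1 ship[1->2]=1 ship[0->1]=2 prod=4 -> [19 10 1 3]
Step 7: demand=4,sold=3 ship[2->3]=1 ship[1->2]=1 ship[0->1]=2 prod=4 -> [21 11 1 1]
Step 8: demand=4,sold=1 ship[2->3]=1 ship[1->2]=1 ship[0->1]=2 prod=4 -> [23 12 1 1]
Step 9: demand=4,sold=1 ship[2->3]=1 ship[1->2]=1 ship[0->1]=2 prod=4 -> [25 13 1 1]
Step 10: demand=4,sold=1 ship[2->3]=1 ship[1->2]=1 ship[0->1]=2 prod=4 -> [27 14 1 1]
Step 11: demand=4,sold=1 ship[2->3]=1 ship[1->2]=1 ship[0->1]=2 prod=4 -> [29 15 1 1]
Step 12: demand=4,sold=1 ship[2->3]=1 ship[1->2]=1 ship[0->1]=2 prod=4 -> [31 16 1 1]
First stockout at step 7

7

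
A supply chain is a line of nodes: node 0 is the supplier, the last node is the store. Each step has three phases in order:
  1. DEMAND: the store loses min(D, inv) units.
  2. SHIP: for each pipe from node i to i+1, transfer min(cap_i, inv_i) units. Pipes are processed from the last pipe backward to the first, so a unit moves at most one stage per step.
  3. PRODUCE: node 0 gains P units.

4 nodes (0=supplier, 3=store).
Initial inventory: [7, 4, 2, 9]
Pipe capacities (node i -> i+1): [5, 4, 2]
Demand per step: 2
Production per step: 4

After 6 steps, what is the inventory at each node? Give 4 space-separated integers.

Step 1: demand=2,sold=2 ship[2->3]=2 ship[1->2]=4 ship[0->1]=5 prod=4 -> inv=[6 5 4 9]
Step 2: demand=2,sold=2 ship[2->3]=2 ship[1->2]=4 ship[0->1]=5 prod=4 -> inv=[5 6 6 9]
Step 3: demand=2,sold=2 ship[2->3]=2 ship[1->2]=4 ship[0->1]=5 prod=4 -> inv=[4 7 8 9]
Step 4: demand=2,sold=2 ship[2->3]=2 ship[1->2]=4 ship[0->1]=4 prod=4 -> inv=[4 7 10 9]
Step 5: demand=2,sold=2 ship[2->3]=2 ship[1->2]=4 ship[0->1]=4 prod=4 -> inv=[4 7 12 9]
Step 6: demand=2,sold=2 ship[2->3]=2 ship[1->2]=4 ship[0->1]=4 prod=4 -> inv=[4 7 14 9]

4 7 14 9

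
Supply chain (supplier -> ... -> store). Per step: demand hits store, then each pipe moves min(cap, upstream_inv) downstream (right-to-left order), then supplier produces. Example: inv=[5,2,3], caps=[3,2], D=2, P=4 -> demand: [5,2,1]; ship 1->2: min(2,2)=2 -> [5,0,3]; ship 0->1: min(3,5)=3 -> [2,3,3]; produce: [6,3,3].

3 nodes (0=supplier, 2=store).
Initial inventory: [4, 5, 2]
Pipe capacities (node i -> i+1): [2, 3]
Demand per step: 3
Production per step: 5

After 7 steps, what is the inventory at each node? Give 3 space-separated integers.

Step 1: demand=3,sold=2 ship[1->2]=3 ship[0->1]=2 prod=5 -> inv=[7 4 3]
Step 2: demand=3,sold=3 ship[1->2]=3 ship[0->1]=2 prod=5 -> inv=[10 3 3]
Step 3: demand=3,sold=3 ship[1->2]=3 ship[0->1]=2 prod=5 -> inv=[13 2 3]
Step 4: demand=3,sold=3 ship[1->2]=2 ship[0->1]=2 prod=5 -> inv=[16 2 2]
Step 5: demand=3,sold=2 ship[1->2]=2 ship[0->1]=2 prod=5 -> inv=[19 2 2]
Step 6: demand=3,sold=2 ship[1->2]=2 ship[0->1]=2 prod=5 -> inv=[22 2 2]
Step 7: demand=3,sold=2 ship[1->2]=2 ship[0->1]=2 prod=5 -> inv=[25 2 2]

25 2 2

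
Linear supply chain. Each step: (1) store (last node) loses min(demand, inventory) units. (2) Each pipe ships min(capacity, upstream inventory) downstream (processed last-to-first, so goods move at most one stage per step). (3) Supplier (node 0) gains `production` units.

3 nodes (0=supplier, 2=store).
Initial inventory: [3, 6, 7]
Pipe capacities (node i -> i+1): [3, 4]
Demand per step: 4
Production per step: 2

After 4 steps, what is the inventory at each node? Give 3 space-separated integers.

Step 1: demand=4,sold=4 ship[1->2]=4 ship[0->1]=3 prod=2 -> inv=[2 5 7]
Step 2: demand=4,sold=4 ship[1->2]=4 ship[0->1]=2 prod=2 -> inv=[2 3 7]
Step 3: demand=4,sold=4 ship[1->2]=3 ship[0->1]=2 prod=2 -> inv=[2 2 6]
Step 4: demand=4,sold=4 ship[1->2]=2 ship[0->1]=2 prod=2 -> inv=[2 2 4]

2 2 4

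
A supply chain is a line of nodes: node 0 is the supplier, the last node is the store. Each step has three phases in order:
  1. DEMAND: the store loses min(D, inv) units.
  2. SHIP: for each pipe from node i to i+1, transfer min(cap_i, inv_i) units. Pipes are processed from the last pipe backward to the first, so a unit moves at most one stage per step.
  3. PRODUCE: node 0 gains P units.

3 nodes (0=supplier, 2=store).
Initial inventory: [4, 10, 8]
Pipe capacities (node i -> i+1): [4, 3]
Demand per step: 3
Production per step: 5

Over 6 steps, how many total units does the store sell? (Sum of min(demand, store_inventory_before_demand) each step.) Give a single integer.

Step 1: sold=3 (running total=3) -> [5 11 8]
Step 2: sold=3 (running total=6) -> [6 12 8]
Step 3: sold=3 (running total=9) -> [7 13 8]
Step 4: sold=3 (running total=12) -> [8 14 8]
Step 5: sold=3 (running total=15) -> [9 15 8]
Step 6: sold=3 (running total=18) -> [10 16 8]

Answer: 18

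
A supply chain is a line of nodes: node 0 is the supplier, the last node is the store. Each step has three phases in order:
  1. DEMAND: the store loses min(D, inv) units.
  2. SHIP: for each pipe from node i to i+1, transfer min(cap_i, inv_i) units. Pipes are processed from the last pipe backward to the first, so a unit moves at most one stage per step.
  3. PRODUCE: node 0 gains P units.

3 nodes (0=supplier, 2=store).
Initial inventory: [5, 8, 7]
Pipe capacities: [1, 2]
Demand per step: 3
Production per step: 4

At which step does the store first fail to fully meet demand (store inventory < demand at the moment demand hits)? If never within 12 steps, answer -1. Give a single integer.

Step 1: demand=3,sold=3 ship[1->2]=2 ship[0->1]=1 prod=4 -> [8 7 6]
Step 2: demand=3,sold=3 ship[1->2]=2 ship[0->1]=1 prod=4 -> [11 6 5]
Step 3: demand=3,sold=3 ship[1->2]=2 ship[0->1]=1 prod=4 -> [14 5 4]
Step 4: demand=3,sold=3 ship[1->2]=2 ship[0->1]=1 prod=4 -> [17 4 3]
Step 5: demand=3,sold=3 ship[1->2]=2 ship[0->1]=1 prod=4 -> [20 3 2]
Step 6: demand=3,sold=2 ship[1->2]=2 ship[0->1]=1 prod=4 -> [23 2 2]
Step 7: demand=3,sold=2 ship[1->2]=2 ship[0->1]=1 prod=4 -> [26 1 2]
Step 8: demand=3,sold=2 ship[1->2]=1 ship[0->1]=1 prod=4 -> [29 1 1]
Step 9: demand=3,sold=1 ship[1->2]=1 ship[0->1]=1 prod=4 -> [32 1 1]
Step 10: demand=3,sold=1 ship[1->2]=1 ship[0->1]=1 prod=4 -> [35 1 1]
Step 11: demand=3,sold=1 ship[1->2]=1 ship[0->1]=1 prod=4 -> [38 1 1]
Step 12: demand=3,sold=1 ship[1->2]=1 ship[0->1]=1 prod=4 -> [41 1 1]
First stockout at step 6

6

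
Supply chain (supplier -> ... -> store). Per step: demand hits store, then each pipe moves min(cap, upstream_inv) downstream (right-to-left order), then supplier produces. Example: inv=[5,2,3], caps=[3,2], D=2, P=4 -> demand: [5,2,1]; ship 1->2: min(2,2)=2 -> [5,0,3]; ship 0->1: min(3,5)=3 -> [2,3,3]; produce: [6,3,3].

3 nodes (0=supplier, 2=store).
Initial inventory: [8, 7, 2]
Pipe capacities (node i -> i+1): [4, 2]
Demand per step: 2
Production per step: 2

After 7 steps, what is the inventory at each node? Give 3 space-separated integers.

Step 1: demand=2,sold=2 ship[1->2]=2 ship[0->1]=4 prod=2 -> inv=[6 9 2]
Step 2: demand=2,sold=2 ship[1->2]=2 ship[0->1]=4 prod=2 -> inv=[4 11 2]
Step 3: demand=2,sold=2 ship[1->2]=2 ship[0->1]=4 prod=2 -> inv=[2 13 2]
Step 4: demand=2,sold=2 ship[1->2]=2 ship[0->1]=2 prod=2 -> inv=[2 13 2]
Step 5: demand=2,sold=2 ship[1->2]=2 ship[0->1]=2 prod=2 -> inv=[2 13 2]
Step 6: demand=2,sold=2 ship[1->2]=2 ship[0->1]=2 prod=2 -> inv=[2 13 2]
Step 7: demand=2,sold=2 ship[1->2]=2 ship[0->1]=2 prod=2 -> inv=[2 13 2]

2 13 2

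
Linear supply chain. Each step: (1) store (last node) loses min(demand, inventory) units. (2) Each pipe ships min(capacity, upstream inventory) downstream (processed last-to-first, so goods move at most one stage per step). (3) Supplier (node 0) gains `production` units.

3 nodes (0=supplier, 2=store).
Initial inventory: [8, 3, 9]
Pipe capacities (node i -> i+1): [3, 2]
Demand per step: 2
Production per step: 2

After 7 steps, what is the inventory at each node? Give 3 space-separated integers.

Step 1: demand=2,sold=2 ship[1->2]=2 ship[0->1]=3 prod=2 -> inv=[7 4 9]
Step 2: demand=2,sold=2 ship[1->2]=2 ship[0->1]=3 prod=2 -> inv=[6 5 9]
Step 3: demand=2,sold=2 ship[1->2]=2 ship[0->1]=3 prod=2 -> inv=[5 6 9]
Step 4: demand=2,sold=2 ship[1->2]=2 ship[0->1]=3 prod=2 -> inv=[4 7 9]
Step 5: demand=2,sold=2 ship[1->2]=2 ship[0->1]=3 prod=2 -> inv=[3 8 9]
Step 6: demand=2,sold=2 ship[1->2]=2 ship[0->1]=3 prod=2 -> inv=[2 9 9]
Step 7: demand=2,sold=2 ship[1->2]=2 ship[0->1]=2 prod=2 -> inv=[2 9 9]

2 9 9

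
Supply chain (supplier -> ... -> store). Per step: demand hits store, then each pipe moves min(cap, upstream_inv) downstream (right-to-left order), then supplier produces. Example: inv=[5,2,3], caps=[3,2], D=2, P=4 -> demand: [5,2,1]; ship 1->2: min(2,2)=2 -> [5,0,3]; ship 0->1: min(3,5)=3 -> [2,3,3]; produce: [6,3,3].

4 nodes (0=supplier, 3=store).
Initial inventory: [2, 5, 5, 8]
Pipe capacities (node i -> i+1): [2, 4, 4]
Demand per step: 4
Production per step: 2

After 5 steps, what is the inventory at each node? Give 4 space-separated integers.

Step 1: demand=4,sold=4 ship[2->3]=4 ship[1->2]=4 ship[0->1]=2 prod=2 -> inv=[2 3 5 8]
Step 2: demand=4,sold=4 ship[2->3]=4 ship[1->2]=3 ship[0->1]=2 prod=2 -> inv=[2 2 4 8]
Step 3: demand=4,sold=4 ship[2->3]=4 ship[1->2]=2 ship[0->1]=2 prod=2 -> inv=[2 2 2 8]
Step 4: demand=4,sold=4 ship[2->3]=2 ship[1->2]=2 ship[0->1]=2 prod=2 -> inv=[2 2 2 6]
Step 5: demand=4,sold=4 ship[2->3]=2 ship[1->2]=2 ship[0->1]=2 prod=2 -> inv=[2 2 2 4]

2 2 2 4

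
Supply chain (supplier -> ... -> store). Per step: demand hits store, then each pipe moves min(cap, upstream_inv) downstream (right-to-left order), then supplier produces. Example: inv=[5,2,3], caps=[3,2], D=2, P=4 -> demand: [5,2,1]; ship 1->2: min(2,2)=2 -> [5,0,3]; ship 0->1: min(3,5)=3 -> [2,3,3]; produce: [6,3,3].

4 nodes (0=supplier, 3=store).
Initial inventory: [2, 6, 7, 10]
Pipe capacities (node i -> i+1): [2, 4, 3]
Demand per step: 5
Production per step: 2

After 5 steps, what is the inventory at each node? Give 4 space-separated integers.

Step 1: demand=5,sold=5 ship[2->3]=3 ship[1->2]=4 ship[0->1]=2 prod=2 -> inv=[2 4 8 8]
Step 2: demand=5,sold=5 ship[2->3]=3 ship[1->2]=4 ship[0->1]=2 prod=2 -> inv=[2 2 9 6]
Step 3: demand=5,sold=5 ship[2->3]=3 ship[1->2]=2 ship[0->1]=2 prod=2 -> inv=[2 2 8 4]
Step 4: demand=5,sold=4 ship[2->3]=3 ship[1->2]=2 ship[0->1]=2 prod=2 -> inv=[2 2 7 3]
Step 5: demand=5,sold=3 ship[2->3]=3 ship[1->2]=2 ship[0->1]=2 prod=2 -> inv=[2 2 6 3]

2 2 6 3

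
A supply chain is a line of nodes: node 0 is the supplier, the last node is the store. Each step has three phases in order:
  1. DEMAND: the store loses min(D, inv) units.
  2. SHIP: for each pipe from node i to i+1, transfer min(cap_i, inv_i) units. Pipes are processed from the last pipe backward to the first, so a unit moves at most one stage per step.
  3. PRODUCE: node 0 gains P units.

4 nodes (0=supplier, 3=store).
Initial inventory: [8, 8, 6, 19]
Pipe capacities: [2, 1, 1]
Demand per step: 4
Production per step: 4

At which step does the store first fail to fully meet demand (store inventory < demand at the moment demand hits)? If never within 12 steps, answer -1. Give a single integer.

Step 1: demand=4,sold=4 ship[2->3]=1 ship[1->2]=1 ship[0->1]=2 prod=4 -> [10 9 6 16]
Step 2: demand=4,sold=4 ship[2->3]=1 ship[1->2]=1 ship[0->1]=2 prod=4 -> [12 10 6 13]
Step 3: demand=4,sold=4 ship[2->3]=1 ship[1->2]=1 ship[0->1]=2 prod=4 -> [14 11 6 10]
Step 4: demand=4,sold=4 ship[2->3]=1 ship[1->2]=1 ship[0->1]=2 prod=4 -> [16 12 6 7]
Step 5: demand=4,sold=4 ship[2->3]=1 ship[1->2]=1 ship[0->1]=2 prod=4 -> [18 13 6 4]
Step 6: demand=4,sold=4 ship[2->3]=1 ship[1->2]=1 ship[0->1]=2 prod=4 -> [20 14 6 1]
Step 7: demand=4,sold=1 ship[2->3]=1 ship[1->2]=1 ship[0->1]=2 prod=4 -> [22 15 6 1]
Step 8: demand=4,sold=1 ship[2->3]=1 ship[1->2]=1 ship[0->1]=2 prod=4 -> [24 16 6 1]
Step 9: demand=4,sold=1 ship[2->3]=1 ship[1->2]=1 ship[0->1]=2 prod=4 -> [26 17 6 1]
Step 10: demand=4,sold=1 ship[2->3]=1 ship[1->2]=1 ship[0->1]=2 prod=4 -> [28 18 6 1]
Step 11: demand=4,sold=1 ship[2->3]=1 ship[1->2]=1 ship[0->1]=2 prod=4 -> [30 19 6 1]
Step 12: demand=4,sold=1 ship[2->3]=1 ship[1->2]=1 ship[0->1]=2 prod=4 -> [32 20 6 1]
First stockout at step 7

7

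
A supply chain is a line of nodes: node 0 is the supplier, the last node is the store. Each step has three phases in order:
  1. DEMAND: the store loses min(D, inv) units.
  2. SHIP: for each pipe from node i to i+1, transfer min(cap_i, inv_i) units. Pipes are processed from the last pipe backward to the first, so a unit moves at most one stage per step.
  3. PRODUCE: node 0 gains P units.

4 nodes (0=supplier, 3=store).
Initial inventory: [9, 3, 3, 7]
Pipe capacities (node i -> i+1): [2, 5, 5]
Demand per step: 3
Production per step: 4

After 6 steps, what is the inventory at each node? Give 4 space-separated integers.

Step 1: demand=3,sold=3 ship[2->3]=3 ship[1->2]=3 ship[0->1]=2 prod=4 -> inv=[11 2 3 7]
Step 2: demand=3,sold=3 ship[2->3]=3 ship[1->2]=2 ship[0->1]=2 prod=4 -> inv=[13 2 2 7]
Step 3: demand=3,sold=3 ship[2->3]=2 ship[1->2]=2 ship[0->1]=2 prod=4 -> inv=[15 2 2 6]
Step 4: demand=3,sold=3 ship[2->3]=2 ship[1->2]=2 ship[0->1]=2 prod=4 -> inv=[17 2 2 5]
Step 5: demand=3,sold=3 ship[2->3]=2 ship[1->2]=2 ship[0->1]=2 prod=4 -> inv=[19 2 2 4]
Step 6: demand=3,sold=3 ship[2->3]=2 ship[1->2]=2 ship[0->1]=2 prod=4 -> inv=[21 2 2 3]

21 2 2 3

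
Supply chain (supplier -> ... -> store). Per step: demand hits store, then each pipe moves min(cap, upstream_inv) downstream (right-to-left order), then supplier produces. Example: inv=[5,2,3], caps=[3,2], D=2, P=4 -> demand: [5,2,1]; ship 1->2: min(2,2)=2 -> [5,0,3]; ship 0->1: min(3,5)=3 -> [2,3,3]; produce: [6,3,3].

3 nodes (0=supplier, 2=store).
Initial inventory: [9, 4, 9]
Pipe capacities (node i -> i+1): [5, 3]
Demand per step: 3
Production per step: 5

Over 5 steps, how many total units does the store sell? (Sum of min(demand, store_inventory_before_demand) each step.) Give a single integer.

Answer: 15

Derivation:
Step 1: sold=3 (running total=3) -> [9 6 9]
Step 2: sold=3 (running total=6) -> [9 8 9]
Step 3: sold=3 (running total=9) -> [9 10 9]
Step 4: sold=3 (running total=12) -> [9 12 9]
Step 5: sold=3 (running total=15) -> [9 14 9]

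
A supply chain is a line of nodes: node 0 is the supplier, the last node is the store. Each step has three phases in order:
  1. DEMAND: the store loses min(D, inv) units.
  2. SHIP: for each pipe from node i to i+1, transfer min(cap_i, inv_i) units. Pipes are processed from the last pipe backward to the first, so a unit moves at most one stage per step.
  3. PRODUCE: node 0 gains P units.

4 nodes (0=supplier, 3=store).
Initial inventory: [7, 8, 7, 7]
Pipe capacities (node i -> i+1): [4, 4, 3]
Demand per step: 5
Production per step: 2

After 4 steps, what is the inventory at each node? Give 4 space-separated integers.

Step 1: demand=5,sold=5 ship[2->3]=3 ship[1->2]=4 ship[0->1]=4 prod=2 -> inv=[5 8 8 5]
Step 2: demand=5,sold=5 ship[2->3]=3 ship[1->2]=4 ship[0->1]=4 prod=2 -> inv=[3 8 9 3]
Step 3: demand=5,sold=3 ship[2->3]=3 ship[1->2]=4 ship[0->1]=3 prod=2 -> inv=[2 7 10 3]
Step 4: demand=5,sold=3 ship[2->3]=3 ship[1->2]=4 ship[0->1]=2 prod=2 -> inv=[2 5 11 3]

2 5 11 3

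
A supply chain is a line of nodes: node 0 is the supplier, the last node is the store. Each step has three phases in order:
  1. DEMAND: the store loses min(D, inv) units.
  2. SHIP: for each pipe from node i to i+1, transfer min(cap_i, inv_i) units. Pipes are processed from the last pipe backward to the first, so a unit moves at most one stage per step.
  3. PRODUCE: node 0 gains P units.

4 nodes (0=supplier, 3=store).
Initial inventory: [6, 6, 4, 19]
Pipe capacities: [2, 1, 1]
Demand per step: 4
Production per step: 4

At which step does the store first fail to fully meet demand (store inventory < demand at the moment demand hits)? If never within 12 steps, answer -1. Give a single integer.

Step 1: demand=4,sold=4 ship[2->3]=1 ship[1->2]=1 ship[0->1]=2 prod=4 -> [8 7 4 16]
Step 2: demand=4,sold=4 ship[2->3]=1 ship[1->2]=1 ship[0->1]=2 prod=4 -> [10 8 4 13]
Step 3: demand=4,sold=4 ship[2->3]=1 ship[1->2]=1 ship[0->1]=2 prod=4 -> [12 9 4 10]
Step 4: demand=4,sold=4 ship[2->3]=1 ship[1->2]=1 ship[0->1]=2 prod=4 -> [14 10 4 7]
Step 5: demand=4,sold=4 ship[2->3]=1 ship[1->2]=1 ship[0->1]=2 prod=4 -> [16 11 4 4]
Step 6: demand=4,sold=4 ship[2->3]=1 ship[1->2]=1 ship[0->1]=2 prod=4 -> [18 12 4 1]
Step 7: demand=4,sold=1 ship[2->3]=1 ship[1->2]=1 ship[0->1]=2 prod=4 -> [20 13 4 1]
Step 8: demand=4,sold=1 ship[2->3]=1 ship[1->2]=1 ship[0->1]=2 prod=4 -> [22 14 4 1]
Step 9: demand=4,sold=1 ship[2->3]=1 ship[1->2]=1 ship[0->1]=2 prod=4 -> [24 15 4 1]
Step 10: demand=4,sold=1 ship[2->3]=1 ship[1->2]=1 ship[0->1]=2 prod=4 -> [26 16 4 1]
Step 11: demand=4,sold=1 ship[2->3]=1 ship[1->2]=1 ship[0->1]=2 prod=4 -> [28 17 4 1]
Step 12: demand=4,sold=1 ship[2->3]=1 ship[1->2]=1 ship[0->1]=2 prod=4 -> [30 18 4 1]
First stockout at step 7

7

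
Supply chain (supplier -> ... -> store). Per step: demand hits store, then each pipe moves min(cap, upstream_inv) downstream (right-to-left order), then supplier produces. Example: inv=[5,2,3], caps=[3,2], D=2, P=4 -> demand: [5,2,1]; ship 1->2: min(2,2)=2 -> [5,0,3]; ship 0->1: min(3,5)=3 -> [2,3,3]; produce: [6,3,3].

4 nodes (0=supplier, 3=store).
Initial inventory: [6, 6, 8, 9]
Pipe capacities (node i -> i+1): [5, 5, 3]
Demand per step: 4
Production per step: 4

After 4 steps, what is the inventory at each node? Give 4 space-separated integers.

Step 1: demand=4,sold=4 ship[2->3]=3 ship[1->2]=5 ship[0->1]=5 prod=4 -> inv=[5 6 10 8]
Step 2: demand=4,sold=4 ship[2->3]=3 ship[1->2]=5 ship[0->1]=5 prod=4 -> inv=[4 6 12 7]
Step 3: demand=4,sold=4 ship[2->3]=3 ship[1->2]=5 ship[0->1]=4 prod=4 -> inv=[4 5 14 6]
Step 4: demand=4,sold=4 ship[2->3]=3 ship[1->2]=5 ship[0->1]=4 prod=4 -> inv=[4 4 16 5]

4 4 16 5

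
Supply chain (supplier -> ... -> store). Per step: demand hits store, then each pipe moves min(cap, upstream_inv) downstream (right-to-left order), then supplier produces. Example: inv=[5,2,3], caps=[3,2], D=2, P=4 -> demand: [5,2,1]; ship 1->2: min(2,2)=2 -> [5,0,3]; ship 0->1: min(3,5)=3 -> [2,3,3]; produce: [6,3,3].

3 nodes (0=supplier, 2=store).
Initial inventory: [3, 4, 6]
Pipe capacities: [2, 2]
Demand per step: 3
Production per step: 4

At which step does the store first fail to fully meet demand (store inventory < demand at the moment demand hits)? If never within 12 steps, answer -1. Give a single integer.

Step 1: demand=3,sold=3 ship[1->2]=2 ship[0->1]=2 prod=4 -> [5 4 5]
Step 2: demand=3,sold=3 ship[1->2]=2 ship[0->1]=2 prod=4 -> [7 4 4]
Step 3: demand=3,sold=3 ship[1->2]=2 ship[0->1]=2 prod=4 -> [9 4 3]
Step 4: demand=3,sold=3 ship[1->2]=2 ship[0->1]=2 prod=4 -> [11 4 2]
Step 5: demand=3,sold=2 ship[1->2]=2 ship[0->1]=2 prod=4 -> [13 4 2]
Step 6: demand=3,sold=2 ship[1->2]=2 ship[0->1]=2 prod=4 -> [15 4 2]
Step 7: demand=3,sold=2 ship[1->2]=2 ship[0->1]=2 prod=4 -> [17 4 2]
Step 8: demand=3,sold=2 ship[1->2]=2 ship[0->1]=2 prod=4 -> [19 4 2]
Step 9: demand=3,sold=2 ship[1->2]=2 ship[0->1]=2 prod=4 -> [21 4 2]
Step 10: demand=3,sold=2 ship[1->2]=2 ship[0->1]=2 prod=4 -> [23 4 2]
Step 11: demand=3,sold=2 ship[1->2]=2 ship[0->1]=2 prod=4 -> [25 4 2]
Step 12: demand=3,sold=2 ship[1->2]=2 ship[0->1]=2 prod=4 -> [27 4 2]
First stockout at step 5

5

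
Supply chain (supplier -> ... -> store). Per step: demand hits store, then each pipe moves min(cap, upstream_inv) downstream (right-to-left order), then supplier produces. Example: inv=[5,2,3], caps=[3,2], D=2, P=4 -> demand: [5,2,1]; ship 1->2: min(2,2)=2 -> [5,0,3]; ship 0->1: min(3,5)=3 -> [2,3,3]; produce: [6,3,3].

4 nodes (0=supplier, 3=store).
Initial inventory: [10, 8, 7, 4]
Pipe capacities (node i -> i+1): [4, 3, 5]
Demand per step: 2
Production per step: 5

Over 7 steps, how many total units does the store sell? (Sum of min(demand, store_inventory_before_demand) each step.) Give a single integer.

Answer: 14

Derivation:
Step 1: sold=2 (running total=2) -> [11 9 5 7]
Step 2: sold=2 (running total=4) -> [12 10 3 10]
Step 3: sold=2 (running total=6) -> [13 11 3 11]
Step 4: sold=2 (running total=8) -> [14 12 3 12]
Step 5: sold=2 (running total=10) -> [15 13 3 13]
Step 6: sold=2 (running total=12) -> [16 14 3 14]
Step 7: sold=2 (running total=14) -> [17 15 3 15]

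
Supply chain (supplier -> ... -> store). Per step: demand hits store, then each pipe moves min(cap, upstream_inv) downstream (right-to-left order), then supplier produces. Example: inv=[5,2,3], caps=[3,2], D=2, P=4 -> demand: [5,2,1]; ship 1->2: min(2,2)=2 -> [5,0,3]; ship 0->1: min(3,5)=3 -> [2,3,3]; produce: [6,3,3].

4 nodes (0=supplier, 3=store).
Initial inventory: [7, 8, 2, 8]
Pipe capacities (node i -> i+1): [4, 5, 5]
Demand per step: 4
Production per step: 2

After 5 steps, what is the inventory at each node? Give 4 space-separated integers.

Step 1: demand=4,sold=4 ship[2->3]=2 ship[1->2]=5 ship[0->1]=4 prod=2 -> inv=[5 7 5 6]
Step 2: demand=4,sold=4 ship[2->3]=5 ship[1->2]=5 ship[0->1]=4 prod=2 -> inv=[3 6 5 7]
Step 3: demand=4,sold=4 ship[2->3]=5 ship[1->2]=5 ship[0->1]=3 prod=2 -> inv=[2 4 5 8]
Step 4: demand=4,sold=4 ship[2->3]=5 ship[1->2]=4 ship[0->1]=2 prod=2 -> inv=[2 2 4 9]
Step 5: demand=4,sold=4 ship[2->3]=4 ship[1->2]=2 ship[0->1]=2 prod=2 -> inv=[2 2 2 9]

2 2 2 9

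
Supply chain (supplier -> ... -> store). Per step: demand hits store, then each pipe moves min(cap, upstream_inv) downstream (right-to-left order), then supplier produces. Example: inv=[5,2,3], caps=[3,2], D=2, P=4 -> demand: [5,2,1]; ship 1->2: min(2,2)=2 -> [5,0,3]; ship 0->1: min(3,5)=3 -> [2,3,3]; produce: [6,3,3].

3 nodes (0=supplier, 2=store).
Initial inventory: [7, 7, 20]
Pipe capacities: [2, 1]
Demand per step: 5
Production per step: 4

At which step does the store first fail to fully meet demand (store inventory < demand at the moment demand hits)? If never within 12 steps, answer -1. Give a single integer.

Step 1: demand=5,sold=5 ship[1->2]=1 ship[0->1]=2 prod=4 -> [9 8 16]
Step 2: demand=5,sold=5 ship[1->2]=1 ship[0->1]=2 prod=4 -> [11 9 12]
Step 3: demand=5,sold=5 ship[1->2]=1 ship[0->1]=2 prod=4 -> [13 10 8]
Step 4: demand=5,sold=5 ship[1->2]=1 ship[0->1]=2 prod=4 -> [15 11 4]
Step 5: demand=5,sold=4 ship[1->2]=1 ship[0->1]=2 prod=4 -> [17 12 1]
Step 6: demand=5,sold=1 ship[1->2]=1 ship[0->1]=2 prod=4 -> [19 13 1]
Step 7: demand=5,sold=1 ship[1->2]=1 ship[0->1]=2 prod=4 -> [21 14 1]
Step 8: demand=5,sold=1 ship[1->2]=1 ship[0->1]=2 prod=4 -> [23 15 1]
Step 9: demand=5,sold=1 ship[1->2]=1 ship[0->1]=2 prod=4 -> [25 16 1]
Step 10: demand=5,sold=1 ship[1->2]=1 ship[0->1]=2 prod=4 -> [27 17 1]
Step 11: demand=5,sold=1 ship[1->2]=1 ship[0->1]=2 prod=4 -> [29 18 1]
Step 12: demand=5,sold=1 ship[1->2]=1 ship[0->1]=2 prod=4 -> [31 19 1]
First stockout at step 5

5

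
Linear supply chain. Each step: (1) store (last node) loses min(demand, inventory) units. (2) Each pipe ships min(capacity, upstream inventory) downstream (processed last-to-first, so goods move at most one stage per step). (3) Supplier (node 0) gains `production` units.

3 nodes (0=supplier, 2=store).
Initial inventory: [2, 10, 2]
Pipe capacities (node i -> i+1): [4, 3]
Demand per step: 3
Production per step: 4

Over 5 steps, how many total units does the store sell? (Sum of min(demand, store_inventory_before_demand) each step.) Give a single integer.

Step 1: sold=2 (running total=2) -> [4 9 3]
Step 2: sold=3 (running total=5) -> [4 10 3]
Step 3: sold=3 (running total=8) -> [4 11 3]
Step 4: sold=3 (running total=11) -> [4 12 3]
Step 5: sold=3 (running total=14) -> [4 13 3]

Answer: 14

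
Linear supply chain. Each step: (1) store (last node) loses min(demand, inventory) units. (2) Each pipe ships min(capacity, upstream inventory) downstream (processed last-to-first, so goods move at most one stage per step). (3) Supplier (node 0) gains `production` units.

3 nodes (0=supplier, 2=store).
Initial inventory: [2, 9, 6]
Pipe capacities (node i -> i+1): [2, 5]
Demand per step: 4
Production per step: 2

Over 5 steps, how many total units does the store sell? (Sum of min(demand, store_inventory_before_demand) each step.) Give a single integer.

Answer: 20

Derivation:
Step 1: sold=4 (running total=4) -> [2 6 7]
Step 2: sold=4 (running total=8) -> [2 3 8]
Step 3: sold=4 (running total=12) -> [2 2 7]
Step 4: sold=4 (running total=16) -> [2 2 5]
Step 5: sold=4 (running total=20) -> [2 2 3]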